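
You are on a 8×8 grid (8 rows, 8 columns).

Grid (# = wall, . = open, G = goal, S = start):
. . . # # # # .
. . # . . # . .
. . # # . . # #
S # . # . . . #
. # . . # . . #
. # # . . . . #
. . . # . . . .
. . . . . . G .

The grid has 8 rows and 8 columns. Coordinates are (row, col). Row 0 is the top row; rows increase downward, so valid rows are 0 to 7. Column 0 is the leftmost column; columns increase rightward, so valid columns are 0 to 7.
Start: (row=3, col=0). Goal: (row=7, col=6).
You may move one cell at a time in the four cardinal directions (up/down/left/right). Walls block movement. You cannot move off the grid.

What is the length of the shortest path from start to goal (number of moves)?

BFS from (row=3, col=0) until reaching (row=7, col=6):
  Distance 0: (row=3, col=0)
  Distance 1: (row=2, col=0), (row=4, col=0)
  Distance 2: (row=1, col=0), (row=2, col=1), (row=5, col=0)
  Distance 3: (row=0, col=0), (row=1, col=1), (row=6, col=0)
  Distance 4: (row=0, col=1), (row=6, col=1), (row=7, col=0)
  Distance 5: (row=0, col=2), (row=6, col=2), (row=7, col=1)
  Distance 6: (row=7, col=2)
  Distance 7: (row=7, col=3)
  Distance 8: (row=7, col=4)
  Distance 9: (row=6, col=4), (row=7, col=5)
  Distance 10: (row=5, col=4), (row=6, col=5), (row=7, col=6)  <- goal reached here
One shortest path (10 moves): (row=3, col=0) -> (row=4, col=0) -> (row=5, col=0) -> (row=6, col=0) -> (row=6, col=1) -> (row=6, col=2) -> (row=7, col=2) -> (row=7, col=3) -> (row=7, col=4) -> (row=7, col=5) -> (row=7, col=6)

Answer: Shortest path length: 10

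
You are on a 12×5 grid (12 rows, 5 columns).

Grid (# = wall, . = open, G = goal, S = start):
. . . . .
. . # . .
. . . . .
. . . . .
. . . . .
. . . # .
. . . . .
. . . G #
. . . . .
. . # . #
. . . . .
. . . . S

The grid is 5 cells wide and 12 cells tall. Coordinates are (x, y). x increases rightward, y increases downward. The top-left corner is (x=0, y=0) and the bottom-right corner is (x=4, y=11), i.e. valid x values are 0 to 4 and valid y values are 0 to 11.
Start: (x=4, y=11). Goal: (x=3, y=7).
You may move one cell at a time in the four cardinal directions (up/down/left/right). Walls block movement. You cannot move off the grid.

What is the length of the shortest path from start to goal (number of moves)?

BFS from (x=4, y=11) until reaching (x=3, y=7):
  Distance 0: (x=4, y=11)
  Distance 1: (x=4, y=10), (x=3, y=11)
  Distance 2: (x=3, y=10), (x=2, y=11)
  Distance 3: (x=3, y=9), (x=2, y=10), (x=1, y=11)
  Distance 4: (x=3, y=8), (x=1, y=10), (x=0, y=11)
  Distance 5: (x=3, y=7), (x=2, y=8), (x=4, y=8), (x=1, y=9), (x=0, y=10)  <- goal reached here
One shortest path (5 moves): (x=4, y=11) -> (x=3, y=11) -> (x=3, y=10) -> (x=3, y=9) -> (x=3, y=8) -> (x=3, y=7)

Answer: Shortest path length: 5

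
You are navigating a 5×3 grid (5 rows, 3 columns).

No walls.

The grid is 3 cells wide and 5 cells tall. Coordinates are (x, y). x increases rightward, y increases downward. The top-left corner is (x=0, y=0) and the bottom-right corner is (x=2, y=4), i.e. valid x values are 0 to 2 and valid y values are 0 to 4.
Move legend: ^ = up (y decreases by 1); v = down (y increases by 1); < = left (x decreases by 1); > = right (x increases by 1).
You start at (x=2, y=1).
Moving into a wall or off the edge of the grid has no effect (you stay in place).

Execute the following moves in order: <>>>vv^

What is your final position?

Answer: Final position: (x=2, y=2)

Derivation:
Start: (x=2, y=1)
  < (left): (x=2, y=1) -> (x=1, y=1)
  > (right): (x=1, y=1) -> (x=2, y=1)
  > (right): blocked, stay at (x=2, y=1)
  > (right): blocked, stay at (x=2, y=1)
  v (down): (x=2, y=1) -> (x=2, y=2)
  v (down): (x=2, y=2) -> (x=2, y=3)
  ^ (up): (x=2, y=3) -> (x=2, y=2)
Final: (x=2, y=2)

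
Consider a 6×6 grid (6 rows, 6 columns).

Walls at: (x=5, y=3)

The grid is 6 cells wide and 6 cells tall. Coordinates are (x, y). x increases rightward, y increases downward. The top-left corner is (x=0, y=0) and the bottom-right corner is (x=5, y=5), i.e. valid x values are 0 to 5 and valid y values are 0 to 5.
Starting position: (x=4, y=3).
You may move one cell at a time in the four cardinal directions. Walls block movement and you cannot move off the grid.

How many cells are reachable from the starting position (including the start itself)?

BFS flood-fill from (x=4, y=3):
  Distance 0: (x=4, y=3)
  Distance 1: (x=4, y=2), (x=3, y=3), (x=4, y=4)
  Distance 2: (x=4, y=1), (x=3, y=2), (x=5, y=2), (x=2, y=3), (x=3, y=4), (x=5, y=4), (x=4, y=5)
  Distance 3: (x=4, y=0), (x=3, y=1), (x=5, y=1), (x=2, y=2), (x=1, y=3), (x=2, y=4), (x=3, y=5), (x=5, y=5)
  Distance 4: (x=3, y=0), (x=5, y=0), (x=2, y=1), (x=1, y=2), (x=0, y=3), (x=1, y=4), (x=2, y=5)
  Distance 5: (x=2, y=0), (x=1, y=1), (x=0, y=2), (x=0, y=4), (x=1, y=5)
  Distance 6: (x=1, y=0), (x=0, y=1), (x=0, y=5)
  Distance 7: (x=0, y=0)
Total reachable: 35 (grid has 35 open cells total)

Answer: Reachable cells: 35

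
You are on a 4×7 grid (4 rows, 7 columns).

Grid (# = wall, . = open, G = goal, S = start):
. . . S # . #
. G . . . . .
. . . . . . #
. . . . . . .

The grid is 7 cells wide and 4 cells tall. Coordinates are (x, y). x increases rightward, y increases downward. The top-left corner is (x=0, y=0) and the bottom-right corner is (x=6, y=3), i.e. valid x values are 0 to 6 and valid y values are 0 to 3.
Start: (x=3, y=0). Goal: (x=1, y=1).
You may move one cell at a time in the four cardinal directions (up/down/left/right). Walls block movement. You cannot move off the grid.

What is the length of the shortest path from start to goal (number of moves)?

BFS from (x=3, y=0) until reaching (x=1, y=1):
  Distance 0: (x=3, y=0)
  Distance 1: (x=2, y=0), (x=3, y=1)
  Distance 2: (x=1, y=0), (x=2, y=1), (x=4, y=1), (x=3, y=2)
  Distance 3: (x=0, y=0), (x=1, y=1), (x=5, y=1), (x=2, y=2), (x=4, y=2), (x=3, y=3)  <- goal reached here
One shortest path (3 moves): (x=3, y=0) -> (x=2, y=0) -> (x=1, y=0) -> (x=1, y=1)

Answer: Shortest path length: 3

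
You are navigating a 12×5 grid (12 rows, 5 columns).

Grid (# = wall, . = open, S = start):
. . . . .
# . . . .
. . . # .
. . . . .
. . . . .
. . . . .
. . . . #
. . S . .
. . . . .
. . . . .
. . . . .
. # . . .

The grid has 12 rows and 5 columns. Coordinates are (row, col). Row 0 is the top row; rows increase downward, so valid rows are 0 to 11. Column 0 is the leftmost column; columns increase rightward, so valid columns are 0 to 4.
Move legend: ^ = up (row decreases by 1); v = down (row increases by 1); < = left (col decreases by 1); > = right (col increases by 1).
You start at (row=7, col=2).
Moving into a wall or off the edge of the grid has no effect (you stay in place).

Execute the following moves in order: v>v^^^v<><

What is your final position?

Start: (row=7, col=2)
  v (down): (row=7, col=2) -> (row=8, col=2)
  > (right): (row=8, col=2) -> (row=8, col=3)
  v (down): (row=8, col=3) -> (row=9, col=3)
  ^ (up): (row=9, col=3) -> (row=8, col=3)
  ^ (up): (row=8, col=3) -> (row=7, col=3)
  ^ (up): (row=7, col=3) -> (row=6, col=3)
  v (down): (row=6, col=3) -> (row=7, col=3)
  < (left): (row=7, col=3) -> (row=7, col=2)
  > (right): (row=7, col=2) -> (row=7, col=3)
  < (left): (row=7, col=3) -> (row=7, col=2)
Final: (row=7, col=2)

Answer: Final position: (row=7, col=2)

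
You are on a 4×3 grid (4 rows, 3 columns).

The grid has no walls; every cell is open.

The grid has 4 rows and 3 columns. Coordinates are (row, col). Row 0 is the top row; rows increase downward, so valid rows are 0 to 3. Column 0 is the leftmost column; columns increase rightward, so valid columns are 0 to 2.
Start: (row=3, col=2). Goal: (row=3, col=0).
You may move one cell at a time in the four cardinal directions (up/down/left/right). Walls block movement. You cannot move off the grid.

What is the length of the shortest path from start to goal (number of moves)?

BFS from (row=3, col=2) until reaching (row=3, col=0):
  Distance 0: (row=3, col=2)
  Distance 1: (row=2, col=2), (row=3, col=1)
  Distance 2: (row=1, col=2), (row=2, col=1), (row=3, col=0)  <- goal reached here
One shortest path (2 moves): (row=3, col=2) -> (row=3, col=1) -> (row=3, col=0)

Answer: Shortest path length: 2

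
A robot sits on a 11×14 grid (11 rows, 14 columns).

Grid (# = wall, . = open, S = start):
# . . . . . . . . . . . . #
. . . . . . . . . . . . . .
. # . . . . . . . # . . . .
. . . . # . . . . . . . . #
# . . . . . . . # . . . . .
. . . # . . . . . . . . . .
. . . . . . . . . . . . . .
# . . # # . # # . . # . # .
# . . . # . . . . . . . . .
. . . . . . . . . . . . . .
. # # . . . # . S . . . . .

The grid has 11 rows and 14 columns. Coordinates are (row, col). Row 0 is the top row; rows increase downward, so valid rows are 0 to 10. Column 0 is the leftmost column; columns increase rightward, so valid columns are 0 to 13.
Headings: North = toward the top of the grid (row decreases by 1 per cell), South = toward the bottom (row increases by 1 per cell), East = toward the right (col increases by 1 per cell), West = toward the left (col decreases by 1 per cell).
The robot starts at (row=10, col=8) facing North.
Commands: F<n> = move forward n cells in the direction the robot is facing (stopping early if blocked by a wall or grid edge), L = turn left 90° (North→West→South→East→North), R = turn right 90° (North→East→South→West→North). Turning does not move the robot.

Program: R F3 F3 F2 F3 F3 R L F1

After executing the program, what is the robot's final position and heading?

Answer: Final position: (row=10, col=13), facing East

Derivation:
Start: (row=10, col=8), facing North
  R: turn right, now facing East
  F3: move forward 3, now at (row=10, col=11)
  F3: move forward 2/3 (blocked), now at (row=10, col=13)
  F2: move forward 0/2 (blocked), now at (row=10, col=13)
  F3: move forward 0/3 (blocked), now at (row=10, col=13)
  F3: move forward 0/3 (blocked), now at (row=10, col=13)
  R: turn right, now facing South
  L: turn left, now facing East
  F1: move forward 0/1 (blocked), now at (row=10, col=13)
Final: (row=10, col=13), facing East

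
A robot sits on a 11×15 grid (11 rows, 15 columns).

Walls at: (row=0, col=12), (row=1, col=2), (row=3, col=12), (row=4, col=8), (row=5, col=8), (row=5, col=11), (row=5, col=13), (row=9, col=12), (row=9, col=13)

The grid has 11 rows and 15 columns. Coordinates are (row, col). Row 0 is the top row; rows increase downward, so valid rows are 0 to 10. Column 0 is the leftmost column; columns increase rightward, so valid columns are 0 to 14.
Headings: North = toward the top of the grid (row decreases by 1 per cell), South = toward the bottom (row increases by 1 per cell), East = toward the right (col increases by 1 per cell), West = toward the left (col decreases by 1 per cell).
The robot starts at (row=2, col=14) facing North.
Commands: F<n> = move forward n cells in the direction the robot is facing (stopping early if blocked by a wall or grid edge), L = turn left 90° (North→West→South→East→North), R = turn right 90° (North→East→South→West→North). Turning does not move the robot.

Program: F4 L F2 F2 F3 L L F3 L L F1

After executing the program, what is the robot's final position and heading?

Answer: Final position: (row=0, col=13), facing West

Derivation:
Start: (row=2, col=14), facing North
  F4: move forward 2/4 (blocked), now at (row=0, col=14)
  L: turn left, now facing West
  F2: move forward 1/2 (blocked), now at (row=0, col=13)
  F2: move forward 0/2 (blocked), now at (row=0, col=13)
  F3: move forward 0/3 (blocked), now at (row=0, col=13)
  L: turn left, now facing South
  L: turn left, now facing East
  F3: move forward 1/3 (blocked), now at (row=0, col=14)
  L: turn left, now facing North
  L: turn left, now facing West
  F1: move forward 1, now at (row=0, col=13)
Final: (row=0, col=13), facing West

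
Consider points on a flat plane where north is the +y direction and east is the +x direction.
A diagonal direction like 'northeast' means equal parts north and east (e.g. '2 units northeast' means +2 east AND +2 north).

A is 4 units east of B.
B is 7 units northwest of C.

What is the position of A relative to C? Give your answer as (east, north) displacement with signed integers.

Place C at the origin (east=0, north=0).
  B is 7 units northwest of C: delta (east=-7, north=+7); B at (east=-7, north=7).
  A is 4 units east of B: delta (east=+4, north=+0); A at (east=-3, north=7).
Therefore A relative to C: (east=-3, north=7).

Answer: A is at (east=-3, north=7) relative to C.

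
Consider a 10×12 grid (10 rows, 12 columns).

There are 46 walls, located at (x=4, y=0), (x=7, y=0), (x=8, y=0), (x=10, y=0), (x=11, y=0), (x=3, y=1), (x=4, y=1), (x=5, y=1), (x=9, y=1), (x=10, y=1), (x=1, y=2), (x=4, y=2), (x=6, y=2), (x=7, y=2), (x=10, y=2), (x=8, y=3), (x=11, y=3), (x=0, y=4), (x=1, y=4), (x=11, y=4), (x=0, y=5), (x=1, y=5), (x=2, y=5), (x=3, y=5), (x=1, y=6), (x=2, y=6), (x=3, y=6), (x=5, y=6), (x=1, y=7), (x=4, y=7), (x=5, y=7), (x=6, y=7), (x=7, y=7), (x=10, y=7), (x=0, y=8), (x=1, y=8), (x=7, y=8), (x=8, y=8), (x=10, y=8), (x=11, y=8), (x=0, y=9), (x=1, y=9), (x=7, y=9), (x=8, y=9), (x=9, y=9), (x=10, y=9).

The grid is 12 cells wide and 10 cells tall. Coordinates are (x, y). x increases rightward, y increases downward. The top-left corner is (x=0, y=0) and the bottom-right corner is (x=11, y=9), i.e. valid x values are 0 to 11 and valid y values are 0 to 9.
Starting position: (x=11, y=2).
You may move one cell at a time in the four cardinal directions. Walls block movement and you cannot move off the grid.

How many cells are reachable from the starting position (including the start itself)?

Answer: Reachable cells: 2

Derivation:
BFS flood-fill from (x=11, y=2):
  Distance 0: (x=11, y=2)
  Distance 1: (x=11, y=1)
Total reachable: 2 (grid has 74 open cells total)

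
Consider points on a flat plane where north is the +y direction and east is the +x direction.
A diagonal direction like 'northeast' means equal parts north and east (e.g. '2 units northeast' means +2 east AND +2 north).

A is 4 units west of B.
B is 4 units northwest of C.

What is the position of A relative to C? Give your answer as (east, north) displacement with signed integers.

Answer: A is at (east=-8, north=4) relative to C.

Derivation:
Place C at the origin (east=0, north=0).
  B is 4 units northwest of C: delta (east=-4, north=+4); B at (east=-4, north=4).
  A is 4 units west of B: delta (east=-4, north=+0); A at (east=-8, north=4).
Therefore A relative to C: (east=-8, north=4).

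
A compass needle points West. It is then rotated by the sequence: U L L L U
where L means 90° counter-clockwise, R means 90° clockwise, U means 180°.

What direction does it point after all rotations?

Start: West
  U (U-turn (180°)) -> East
  L (left (90° counter-clockwise)) -> North
  L (left (90° counter-clockwise)) -> West
  L (left (90° counter-clockwise)) -> South
  U (U-turn (180°)) -> North
Final: North

Answer: Final heading: North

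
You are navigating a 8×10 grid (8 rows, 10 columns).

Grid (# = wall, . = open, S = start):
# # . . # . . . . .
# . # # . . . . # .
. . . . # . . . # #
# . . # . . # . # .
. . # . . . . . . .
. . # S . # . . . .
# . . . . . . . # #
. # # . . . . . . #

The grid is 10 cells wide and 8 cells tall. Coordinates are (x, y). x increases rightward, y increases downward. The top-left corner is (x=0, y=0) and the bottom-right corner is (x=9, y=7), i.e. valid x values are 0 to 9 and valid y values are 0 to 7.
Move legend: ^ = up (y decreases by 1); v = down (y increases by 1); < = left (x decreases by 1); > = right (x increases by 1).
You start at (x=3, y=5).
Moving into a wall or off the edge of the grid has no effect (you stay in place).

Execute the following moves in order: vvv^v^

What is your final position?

Start: (x=3, y=5)
  v (down): (x=3, y=5) -> (x=3, y=6)
  v (down): (x=3, y=6) -> (x=3, y=7)
  v (down): blocked, stay at (x=3, y=7)
  ^ (up): (x=3, y=7) -> (x=3, y=6)
  v (down): (x=3, y=6) -> (x=3, y=7)
  ^ (up): (x=3, y=7) -> (x=3, y=6)
Final: (x=3, y=6)

Answer: Final position: (x=3, y=6)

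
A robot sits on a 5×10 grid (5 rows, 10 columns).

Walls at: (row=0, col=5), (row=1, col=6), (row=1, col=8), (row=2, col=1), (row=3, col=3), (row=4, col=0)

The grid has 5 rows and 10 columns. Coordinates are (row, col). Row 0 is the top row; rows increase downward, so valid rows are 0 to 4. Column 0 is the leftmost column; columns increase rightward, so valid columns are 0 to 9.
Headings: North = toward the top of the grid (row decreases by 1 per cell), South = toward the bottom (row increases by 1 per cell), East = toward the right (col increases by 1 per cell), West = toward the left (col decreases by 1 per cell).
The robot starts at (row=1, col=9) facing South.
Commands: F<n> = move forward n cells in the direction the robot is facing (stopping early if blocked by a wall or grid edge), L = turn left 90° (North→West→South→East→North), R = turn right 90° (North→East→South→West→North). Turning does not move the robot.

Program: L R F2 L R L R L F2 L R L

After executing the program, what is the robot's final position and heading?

Answer: Final position: (row=3, col=9), facing North

Derivation:
Start: (row=1, col=9), facing South
  L: turn left, now facing East
  R: turn right, now facing South
  F2: move forward 2, now at (row=3, col=9)
  L: turn left, now facing East
  R: turn right, now facing South
  L: turn left, now facing East
  R: turn right, now facing South
  L: turn left, now facing East
  F2: move forward 0/2 (blocked), now at (row=3, col=9)
  L: turn left, now facing North
  R: turn right, now facing East
  L: turn left, now facing North
Final: (row=3, col=9), facing North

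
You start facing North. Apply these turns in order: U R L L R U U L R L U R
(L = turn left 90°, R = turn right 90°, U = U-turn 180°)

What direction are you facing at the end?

Start: North
  U (U-turn (180°)) -> South
  R (right (90° clockwise)) -> West
  L (left (90° counter-clockwise)) -> South
  L (left (90° counter-clockwise)) -> East
  R (right (90° clockwise)) -> South
  U (U-turn (180°)) -> North
  U (U-turn (180°)) -> South
  L (left (90° counter-clockwise)) -> East
  R (right (90° clockwise)) -> South
  L (left (90° counter-clockwise)) -> East
  U (U-turn (180°)) -> West
  R (right (90° clockwise)) -> North
Final: North

Answer: Final heading: North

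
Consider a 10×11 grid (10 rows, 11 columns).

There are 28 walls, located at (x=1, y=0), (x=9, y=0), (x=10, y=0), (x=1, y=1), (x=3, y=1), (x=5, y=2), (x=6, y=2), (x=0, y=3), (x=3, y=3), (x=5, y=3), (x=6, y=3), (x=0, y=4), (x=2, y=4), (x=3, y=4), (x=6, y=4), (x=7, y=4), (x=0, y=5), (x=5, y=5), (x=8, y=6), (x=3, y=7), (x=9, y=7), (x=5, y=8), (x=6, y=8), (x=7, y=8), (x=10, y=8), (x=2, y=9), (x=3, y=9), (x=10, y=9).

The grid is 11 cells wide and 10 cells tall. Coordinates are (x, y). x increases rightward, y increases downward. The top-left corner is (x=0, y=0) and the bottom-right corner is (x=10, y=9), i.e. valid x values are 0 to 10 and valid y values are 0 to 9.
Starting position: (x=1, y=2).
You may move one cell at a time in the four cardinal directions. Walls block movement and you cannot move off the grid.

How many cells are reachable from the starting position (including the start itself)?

Answer: Reachable cells: 82

Derivation:
BFS flood-fill from (x=1, y=2):
  Distance 0: (x=1, y=2)
  Distance 1: (x=0, y=2), (x=2, y=2), (x=1, y=3)
  Distance 2: (x=0, y=1), (x=2, y=1), (x=3, y=2), (x=2, y=3), (x=1, y=4)
  Distance 3: (x=0, y=0), (x=2, y=0), (x=4, y=2), (x=1, y=5)
  Distance 4: (x=3, y=0), (x=4, y=1), (x=4, y=3), (x=2, y=5), (x=1, y=6)
  Distance 5: (x=4, y=0), (x=5, y=1), (x=4, y=4), (x=3, y=5), (x=0, y=6), (x=2, y=6), (x=1, y=7)
  Distance 6: (x=5, y=0), (x=6, y=1), (x=5, y=4), (x=4, y=5), (x=3, y=6), (x=0, y=7), (x=2, y=7), (x=1, y=8)
  Distance 7: (x=6, y=0), (x=7, y=1), (x=4, y=6), (x=0, y=8), (x=2, y=8), (x=1, y=9)
  Distance 8: (x=7, y=0), (x=8, y=1), (x=7, y=2), (x=5, y=6), (x=4, y=7), (x=3, y=8), (x=0, y=9)
  Distance 9: (x=8, y=0), (x=9, y=1), (x=8, y=2), (x=7, y=3), (x=6, y=6), (x=5, y=7), (x=4, y=8)
  Distance 10: (x=10, y=1), (x=9, y=2), (x=8, y=3), (x=6, y=5), (x=7, y=6), (x=6, y=7), (x=4, y=9)
  Distance 11: (x=10, y=2), (x=9, y=3), (x=8, y=4), (x=7, y=5), (x=7, y=7), (x=5, y=9)
  Distance 12: (x=10, y=3), (x=9, y=4), (x=8, y=5), (x=8, y=7), (x=6, y=9)
  Distance 13: (x=10, y=4), (x=9, y=5), (x=8, y=8), (x=7, y=9)
  Distance 14: (x=10, y=5), (x=9, y=6), (x=9, y=8), (x=8, y=9)
  Distance 15: (x=10, y=6), (x=9, y=9)
  Distance 16: (x=10, y=7)
Total reachable: 82 (grid has 82 open cells total)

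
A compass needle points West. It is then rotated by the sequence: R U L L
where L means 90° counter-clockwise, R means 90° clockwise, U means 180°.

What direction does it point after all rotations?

Start: West
  R (right (90° clockwise)) -> North
  U (U-turn (180°)) -> South
  L (left (90° counter-clockwise)) -> East
  L (left (90° counter-clockwise)) -> North
Final: North

Answer: Final heading: North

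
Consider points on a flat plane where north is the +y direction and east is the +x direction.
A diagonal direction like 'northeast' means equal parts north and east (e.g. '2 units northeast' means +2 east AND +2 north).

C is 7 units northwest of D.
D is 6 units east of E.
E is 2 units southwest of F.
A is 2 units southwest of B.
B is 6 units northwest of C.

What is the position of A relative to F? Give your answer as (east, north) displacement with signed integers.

Answer: A is at (east=-11, north=9) relative to F.

Derivation:
Place F at the origin (east=0, north=0).
  E is 2 units southwest of F: delta (east=-2, north=-2); E at (east=-2, north=-2).
  D is 6 units east of E: delta (east=+6, north=+0); D at (east=4, north=-2).
  C is 7 units northwest of D: delta (east=-7, north=+7); C at (east=-3, north=5).
  B is 6 units northwest of C: delta (east=-6, north=+6); B at (east=-9, north=11).
  A is 2 units southwest of B: delta (east=-2, north=-2); A at (east=-11, north=9).
Therefore A relative to F: (east=-11, north=9).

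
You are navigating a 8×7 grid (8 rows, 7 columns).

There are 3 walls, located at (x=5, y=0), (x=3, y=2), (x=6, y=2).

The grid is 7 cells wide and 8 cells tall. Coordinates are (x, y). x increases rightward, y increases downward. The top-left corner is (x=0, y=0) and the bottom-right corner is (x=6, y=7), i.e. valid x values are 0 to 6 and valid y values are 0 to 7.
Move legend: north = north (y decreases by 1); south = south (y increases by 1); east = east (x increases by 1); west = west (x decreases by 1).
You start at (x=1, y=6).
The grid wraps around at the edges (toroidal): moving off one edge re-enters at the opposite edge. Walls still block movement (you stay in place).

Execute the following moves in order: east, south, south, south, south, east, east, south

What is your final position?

Start: (x=1, y=6)
  east (east): (x=1, y=6) -> (x=2, y=6)
  south (south): (x=2, y=6) -> (x=2, y=7)
  south (south): (x=2, y=7) -> (x=2, y=0)
  south (south): (x=2, y=0) -> (x=2, y=1)
  south (south): (x=2, y=1) -> (x=2, y=2)
  east (east): blocked, stay at (x=2, y=2)
  east (east): blocked, stay at (x=2, y=2)
  south (south): (x=2, y=2) -> (x=2, y=3)
Final: (x=2, y=3)

Answer: Final position: (x=2, y=3)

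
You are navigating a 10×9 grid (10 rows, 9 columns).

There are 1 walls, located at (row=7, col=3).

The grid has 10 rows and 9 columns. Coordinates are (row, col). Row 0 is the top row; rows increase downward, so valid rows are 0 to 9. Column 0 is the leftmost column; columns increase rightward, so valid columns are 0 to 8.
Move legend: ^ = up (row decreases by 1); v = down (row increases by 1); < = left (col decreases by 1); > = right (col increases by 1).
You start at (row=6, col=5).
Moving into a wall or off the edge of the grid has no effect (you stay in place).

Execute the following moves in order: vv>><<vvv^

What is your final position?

Answer: Final position: (row=8, col=5)

Derivation:
Start: (row=6, col=5)
  v (down): (row=6, col=5) -> (row=7, col=5)
  v (down): (row=7, col=5) -> (row=8, col=5)
  > (right): (row=8, col=5) -> (row=8, col=6)
  > (right): (row=8, col=6) -> (row=8, col=7)
  < (left): (row=8, col=7) -> (row=8, col=6)
  < (left): (row=8, col=6) -> (row=8, col=5)
  v (down): (row=8, col=5) -> (row=9, col=5)
  v (down): blocked, stay at (row=9, col=5)
  v (down): blocked, stay at (row=9, col=5)
  ^ (up): (row=9, col=5) -> (row=8, col=5)
Final: (row=8, col=5)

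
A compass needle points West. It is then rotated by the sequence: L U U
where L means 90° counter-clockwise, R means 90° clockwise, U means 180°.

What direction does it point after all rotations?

Answer: Final heading: South

Derivation:
Start: West
  L (left (90° counter-clockwise)) -> South
  U (U-turn (180°)) -> North
  U (U-turn (180°)) -> South
Final: South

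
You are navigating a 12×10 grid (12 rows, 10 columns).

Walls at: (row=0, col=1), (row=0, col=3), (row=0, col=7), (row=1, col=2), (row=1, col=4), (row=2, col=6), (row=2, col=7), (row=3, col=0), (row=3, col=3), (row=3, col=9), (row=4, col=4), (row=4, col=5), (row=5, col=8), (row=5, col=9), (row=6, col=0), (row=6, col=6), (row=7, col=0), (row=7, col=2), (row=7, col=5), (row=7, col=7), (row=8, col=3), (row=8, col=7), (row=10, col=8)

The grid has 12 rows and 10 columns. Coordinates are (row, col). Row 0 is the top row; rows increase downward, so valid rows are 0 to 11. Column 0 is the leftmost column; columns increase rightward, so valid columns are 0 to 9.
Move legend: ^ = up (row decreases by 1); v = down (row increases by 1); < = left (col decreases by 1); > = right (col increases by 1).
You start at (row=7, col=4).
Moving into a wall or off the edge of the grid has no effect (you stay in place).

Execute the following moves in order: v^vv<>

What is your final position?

Start: (row=7, col=4)
  v (down): (row=7, col=4) -> (row=8, col=4)
  ^ (up): (row=8, col=4) -> (row=7, col=4)
  v (down): (row=7, col=4) -> (row=8, col=4)
  v (down): (row=8, col=4) -> (row=9, col=4)
  < (left): (row=9, col=4) -> (row=9, col=3)
  > (right): (row=9, col=3) -> (row=9, col=4)
Final: (row=9, col=4)

Answer: Final position: (row=9, col=4)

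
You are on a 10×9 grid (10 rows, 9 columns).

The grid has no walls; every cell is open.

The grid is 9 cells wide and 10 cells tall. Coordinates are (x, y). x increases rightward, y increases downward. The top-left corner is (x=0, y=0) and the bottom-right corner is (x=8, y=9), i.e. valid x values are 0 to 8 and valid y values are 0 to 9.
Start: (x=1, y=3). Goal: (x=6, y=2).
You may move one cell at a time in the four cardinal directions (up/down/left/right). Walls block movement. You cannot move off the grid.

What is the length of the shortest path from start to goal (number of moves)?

Answer: Shortest path length: 6

Derivation:
BFS from (x=1, y=3) until reaching (x=6, y=2):
  Distance 0: (x=1, y=3)
  Distance 1: (x=1, y=2), (x=0, y=3), (x=2, y=3), (x=1, y=4)
  Distance 2: (x=1, y=1), (x=0, y=2), (x=2, y=2), (x=3, y=3), (x=0, y=4), (x=2, y=4), (x=1, y=5)
  Distance 3: (x=1, y=0), (x=0, y=1), (x=2, y=1), (x=3, y=2), (x=4, y=3), (x=3, y=4), (x=0, y=5), (x=2, y=5), (x=1, y=6)
  Distance 4: (x=0, y=0), (x=2, y=0), (x=3, y=1), (x=4, y=2), (x=5, y=3), (x=4, y=4), (x=3, y=5), (x=0, y=6), (x=2, y=6), (x=1, y=7)
  Distance 5: (x=3, y=0), (x=4, y=1), (x=5, y=2), (x=6, y=3), (x=5, y=4), (x=4, y=5), (x=3, y=6), (x=0, y=7), (x=2, y=7), (x=1, y=8)
  Distance 6: (x=4, y=0), (x=5, y=1), (x=6, y=2), (x=7, y=3), (x=6, y=4), (x=5, y=5), (x=4, y=6), (x=3, y=7), (x=0, y=8), (x=2, y=8), (x=1, y=9)  <- goal reached here
One shortest path (6 moves): (x=1, y=3) -> (x=2, y=3) -> (x=3, y=3) -> (x=4, y=3) -> (x=5, y=3) -> (x=6, y=3) -> (x=6, y=2)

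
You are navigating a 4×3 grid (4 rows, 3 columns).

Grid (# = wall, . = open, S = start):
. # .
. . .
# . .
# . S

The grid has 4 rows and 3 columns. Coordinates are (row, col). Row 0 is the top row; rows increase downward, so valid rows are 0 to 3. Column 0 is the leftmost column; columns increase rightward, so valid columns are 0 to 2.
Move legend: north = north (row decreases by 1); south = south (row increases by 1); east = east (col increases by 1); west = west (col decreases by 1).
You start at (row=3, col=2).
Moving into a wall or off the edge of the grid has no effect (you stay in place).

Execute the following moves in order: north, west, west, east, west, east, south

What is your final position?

Start: (row=3, col=2)
  north (north): (row=3, col=2) -> (row=2, col=2)
  west (west): (row=2, col=2) -> (row=2, col=1)
  west (west): blocked, stay at (row=2, col=1)
  east (east): (row=2, col=1) -> (row=2, col=2)
  west (west): (row=2, col=2) -> (row=2, col=1)
  east (east): (row=2, col=1) -> (row=2, col=2)
  south (south): (row=2, col=2) -> (row=3, col=2)
Final: (row=3, col=2)

Answer: Final position: (row=3, col=2)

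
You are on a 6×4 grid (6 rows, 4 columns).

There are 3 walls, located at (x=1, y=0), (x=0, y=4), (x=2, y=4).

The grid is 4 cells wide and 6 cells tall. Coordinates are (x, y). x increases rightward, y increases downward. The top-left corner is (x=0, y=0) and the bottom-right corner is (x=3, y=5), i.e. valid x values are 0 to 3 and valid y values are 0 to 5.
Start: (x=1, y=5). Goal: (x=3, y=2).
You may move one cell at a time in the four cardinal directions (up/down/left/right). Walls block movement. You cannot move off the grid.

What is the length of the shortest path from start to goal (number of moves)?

BFS from (x=1, y=5) until reaching (x=3, y=2):
  Distance 0: (x=1, y=5)
  Distance 1: (x=1, y=4), (x=0, y=5), (x=2, y=5)
  Distance 2: (x=1, y=3), (x=3, y=5)
  Distance 3: (x=1, y=2), (x=0, y=3), (x=2, y=3), (x=3, y=4)
  Distance 4: (x=1, y=1), (x=0, y=2), (x=2, y=2), (x=3, y=3)
  Distance 5: (x=0, y=1), (x=2, y=1), (x=3, y=2)  <- goal reached here
One shortest path (5 moves): (x=1, y=5) -> (x=2, y=5) -> (x=3, y=5) -> (x=3, y=4) -> (x=3, y=3) -> (x=3, y=2)

Answer: Shortest path length: 5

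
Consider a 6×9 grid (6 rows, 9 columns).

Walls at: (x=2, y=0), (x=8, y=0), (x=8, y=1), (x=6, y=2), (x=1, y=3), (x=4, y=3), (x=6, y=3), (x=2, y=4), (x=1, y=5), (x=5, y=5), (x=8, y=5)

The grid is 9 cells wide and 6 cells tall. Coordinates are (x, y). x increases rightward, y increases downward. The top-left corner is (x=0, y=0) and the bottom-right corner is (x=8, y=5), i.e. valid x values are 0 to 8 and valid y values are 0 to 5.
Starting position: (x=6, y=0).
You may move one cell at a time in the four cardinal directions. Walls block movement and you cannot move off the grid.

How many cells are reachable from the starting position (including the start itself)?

Answer: Reachable cells: 43

Derivation:
BFS flood-fill from (x=6, y=0):
  Distance 0: (x=6, y=0)
  Distance 1: (x=5, y=0), (x=7, y=0), (x=6, y=1)
  Distance 2: (x=4, y=0), (x=5, y=1), (x=7, y=1)
  Distance 3: (x=3, y=0), (x=4, y=1), (x=5, y=2), (x=7, y=2)
  Distance 4: (x=3, y=1), (x=4, y=2), (x=8, y=2), (x=5, y=3), (x=7, y=3)
  Distance 5: (x=2, y=1), (x=3, y=2), (x=8, y=3), (x=5, y=4), (x=7, y=4)
  Distance 6: (x=1, y=1), (x=2, y=2), (x=3, y=3), (x=4, y=4), (x=6, y=4), (x=8, y=4), (x=7, y=5)
  Distance 7: (x=1, y=0), (x=0, y=1), (x=1, y=2), (x=2, y=3), (x=3, y=4), (x=4, y=5), (x=6, y=5)
  Distance 8: (x=0, y=0), (x=0, y=2), (x=3, y=5)
  Distance 9: (x=0, y=3), (x=2, y=5)
  Distance 10: (x=0, y=4)
  Distance 11: (x=1, y=4), (x=0, y=5)
Total reachable: 43 (grid has 43 open cells total)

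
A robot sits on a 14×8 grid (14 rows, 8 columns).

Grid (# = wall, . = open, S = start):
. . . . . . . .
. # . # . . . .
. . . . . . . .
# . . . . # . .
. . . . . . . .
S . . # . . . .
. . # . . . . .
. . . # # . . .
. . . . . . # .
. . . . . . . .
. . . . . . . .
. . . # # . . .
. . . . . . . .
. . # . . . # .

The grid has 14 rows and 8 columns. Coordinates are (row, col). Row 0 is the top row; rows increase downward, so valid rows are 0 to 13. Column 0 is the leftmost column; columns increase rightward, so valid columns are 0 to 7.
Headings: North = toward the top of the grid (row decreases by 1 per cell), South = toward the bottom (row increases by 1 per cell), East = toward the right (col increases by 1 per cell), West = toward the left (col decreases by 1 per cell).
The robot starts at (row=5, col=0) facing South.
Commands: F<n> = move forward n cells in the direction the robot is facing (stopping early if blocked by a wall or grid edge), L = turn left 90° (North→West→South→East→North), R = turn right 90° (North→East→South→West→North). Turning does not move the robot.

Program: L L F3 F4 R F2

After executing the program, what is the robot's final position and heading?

Start: (row=5, col=0), facing South
  L: turn left, now facing East
  L: turn left, now facing North
  F3: move forward 1/3 (blocked), now at (row=4, col=0)
  F4: move forward 0/4 (blocked), now at (row=4, col=0)
  R: turn right, now facing East
  F2: move forward 2, now at (row=4, col=2)
Final: (row=4, col=2), facing East

Answer: Final position: (row=4, col=2), facing East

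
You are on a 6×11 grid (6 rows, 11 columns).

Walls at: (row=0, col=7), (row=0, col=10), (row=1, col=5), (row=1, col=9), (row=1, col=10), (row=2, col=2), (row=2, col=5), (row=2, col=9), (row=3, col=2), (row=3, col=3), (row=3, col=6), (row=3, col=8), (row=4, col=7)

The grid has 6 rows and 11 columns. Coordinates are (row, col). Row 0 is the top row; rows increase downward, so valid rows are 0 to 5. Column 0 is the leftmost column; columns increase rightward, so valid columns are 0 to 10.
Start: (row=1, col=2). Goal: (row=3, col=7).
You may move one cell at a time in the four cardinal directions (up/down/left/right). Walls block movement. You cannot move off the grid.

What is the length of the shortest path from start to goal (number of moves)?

Answer: Shortest path length: 9

Derivation:
BFS from (row=1, col=2) until reaching (row=3, col=7):
  Distance 0: (row=1, col=2)
  Distance 1: (row=0, col=2), (row=1, col=1), (row=1, col=3)
  Distance 2: (row=0, col=1), (row=0, col=3), (row=1, col=0), (row=1, col=4), (row=2, col=1), (row=2, col=3)
  Distance 3: (row=0, col=0), (row=0, col=4), (row=2, col=0), (row=2, col=4), (row=3, col=1)
  Distance 4: (row=0, col=5), (row=3, col=0), (row=3, col=4), (row=4, col=1)
  Distance 5: (row=0, col=6), (row=3, col=5), (row=4, col=0), (row=4, col=2), (row=4, col=4), (row=5, col=1)
  Distance 6: (row=1, col=6), (row=4, col=3), (row=4, col=5), (row=5, col=0), (row=5, col=2), (row=5, col=4)
  Distance 7: (row=1, col=7), (row=2, col=6), (row=4, col=6), (row=5, col=3), (row=5, col=5)
  Distance 8: (row=1, col=8), (row=2, col=7), (row=5, col=6)
  Distance 9: (row=0, col=8), (row=2, col=8), (row=3, col=7), (row=5, col=7)  <- goal reached here
One shortest path (9 moves): (row=1, col=2) -> (row=1, col=3) -> (row=1, col=4) -> (row=0, col=4) -> (row=0, col=5) -> (row=0, col=6) -> (row=1, col=6) -> (row=1, col=7) -> (row=2, col=7) -> (row=3, col=7)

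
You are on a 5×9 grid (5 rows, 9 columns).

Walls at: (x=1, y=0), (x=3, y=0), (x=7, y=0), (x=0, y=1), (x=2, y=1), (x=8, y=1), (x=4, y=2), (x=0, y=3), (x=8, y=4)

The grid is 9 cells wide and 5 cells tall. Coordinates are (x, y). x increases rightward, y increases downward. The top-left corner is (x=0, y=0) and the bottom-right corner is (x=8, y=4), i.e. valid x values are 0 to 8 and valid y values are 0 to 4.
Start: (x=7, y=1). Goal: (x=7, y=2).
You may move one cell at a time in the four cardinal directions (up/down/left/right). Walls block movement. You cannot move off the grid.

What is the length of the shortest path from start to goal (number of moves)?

BFS from (x=7, y=1) until reaching (x=7, y=2):
  Distance 0: (x=7, y=1)
  Distance 1: (x=6, y=1), (x=7, y=2)  <- goal reached here
One shortest path (1 moves): (x=7, y=1) -> (x=7, y=2)

Answer: Shortest path length: 1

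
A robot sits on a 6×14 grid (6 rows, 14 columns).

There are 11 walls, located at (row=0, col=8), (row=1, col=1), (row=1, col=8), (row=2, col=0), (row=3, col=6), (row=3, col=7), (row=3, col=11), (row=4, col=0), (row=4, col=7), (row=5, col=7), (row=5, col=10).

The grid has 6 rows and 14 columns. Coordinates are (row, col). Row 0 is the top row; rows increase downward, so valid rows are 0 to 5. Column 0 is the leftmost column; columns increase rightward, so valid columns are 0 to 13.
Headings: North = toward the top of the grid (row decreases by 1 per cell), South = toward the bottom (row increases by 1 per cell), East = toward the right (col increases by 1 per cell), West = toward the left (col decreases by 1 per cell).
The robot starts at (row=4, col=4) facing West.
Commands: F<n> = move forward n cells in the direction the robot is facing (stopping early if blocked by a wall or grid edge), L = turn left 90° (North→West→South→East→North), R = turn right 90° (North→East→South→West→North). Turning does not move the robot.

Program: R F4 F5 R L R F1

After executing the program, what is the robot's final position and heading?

Answer: Final position: (row=0, col=5), facing East

Derivation:
Start: (row=4, col=4), facing West
  R: turn right, now facing North
  F4: move forward 4, now at (row=0, col=4)
  F5: move forward 0/5 (blocked), now at (row=0, col=4)
  R: turn right, now facing East
  L: turn left, now facing North
  R: turn right, now facing East
  F1: move forward 1, now at (row=0, col=5)
Final: (row=0, col=5), facing East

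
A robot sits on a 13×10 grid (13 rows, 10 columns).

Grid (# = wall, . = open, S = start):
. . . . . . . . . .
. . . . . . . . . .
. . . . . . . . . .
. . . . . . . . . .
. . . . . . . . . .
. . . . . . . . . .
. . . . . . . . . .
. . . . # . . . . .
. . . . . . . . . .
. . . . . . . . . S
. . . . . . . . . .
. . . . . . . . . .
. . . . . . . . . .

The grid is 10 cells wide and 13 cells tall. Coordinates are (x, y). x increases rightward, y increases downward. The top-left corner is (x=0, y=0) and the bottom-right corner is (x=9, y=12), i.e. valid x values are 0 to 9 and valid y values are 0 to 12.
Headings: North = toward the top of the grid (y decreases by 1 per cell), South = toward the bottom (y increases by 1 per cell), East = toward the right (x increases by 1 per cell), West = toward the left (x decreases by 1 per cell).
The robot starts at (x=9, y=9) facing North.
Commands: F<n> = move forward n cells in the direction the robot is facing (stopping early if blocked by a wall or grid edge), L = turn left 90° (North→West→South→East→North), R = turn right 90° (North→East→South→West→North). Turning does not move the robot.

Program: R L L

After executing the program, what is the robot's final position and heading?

Answer: Final position: (x=9, y=9), facing West

Derivation:
Start: (x=9, y=9), facing North
  R: turn right, now facing East
  L: turn left, now facing North
  L: turn left, now facing West
Final: (x=9, y=9), facing West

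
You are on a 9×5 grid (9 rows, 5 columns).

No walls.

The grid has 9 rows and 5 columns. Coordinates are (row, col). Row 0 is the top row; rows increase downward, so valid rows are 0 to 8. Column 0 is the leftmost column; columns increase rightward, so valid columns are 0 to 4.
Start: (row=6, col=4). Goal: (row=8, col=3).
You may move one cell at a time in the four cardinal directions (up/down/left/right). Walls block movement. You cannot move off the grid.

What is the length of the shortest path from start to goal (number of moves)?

Answer: Shortest path length: 3

Derivation:
BFS from (row=6, col=4) until reaching (row=8, col=3):
  Distance 0: (row=6, col=4)
  Distance 1: (row=5, col=4), (row=6, col=3), (row=7, col=4)
  Distance 2: (row=4, col=4), (row=5, col=3), (row=6, col=2), (row=7, col=3), (row=8, col=4)
  Distance 3: (row=3, col=4), (row=4, col=3), (row=5, col=2), (row=6, col=1), (row=7, col=2), (row=8, col=3)  <- goal reached here
One shortest path (3 moves): (row=6, col=4) -> (row=6, col=3) -> (row=7, col=3) -> (row=8, col=3)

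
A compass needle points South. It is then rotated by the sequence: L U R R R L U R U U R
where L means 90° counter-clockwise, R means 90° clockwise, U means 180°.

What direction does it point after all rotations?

Answer: Final heading: East

Derivation:
Start: South
  L (left (90° counter-clockwise)) -> East
  U (U-turn (180°)) -> West
  R (right (90° clockwise)) -> North
  R (right (90° clockwise)) -> East
  R (right (90° clockwise)) -> South
  L (left (90° counter-clockwise)) -> East
  U (U-turn (180°)) -> West
  R (right (90° clockwise)) -> North
  U (U-turn (180°)) -> South
  U (U-turn (180°)) -> North
  R (right (90° clockwise)) -> East
Final: East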